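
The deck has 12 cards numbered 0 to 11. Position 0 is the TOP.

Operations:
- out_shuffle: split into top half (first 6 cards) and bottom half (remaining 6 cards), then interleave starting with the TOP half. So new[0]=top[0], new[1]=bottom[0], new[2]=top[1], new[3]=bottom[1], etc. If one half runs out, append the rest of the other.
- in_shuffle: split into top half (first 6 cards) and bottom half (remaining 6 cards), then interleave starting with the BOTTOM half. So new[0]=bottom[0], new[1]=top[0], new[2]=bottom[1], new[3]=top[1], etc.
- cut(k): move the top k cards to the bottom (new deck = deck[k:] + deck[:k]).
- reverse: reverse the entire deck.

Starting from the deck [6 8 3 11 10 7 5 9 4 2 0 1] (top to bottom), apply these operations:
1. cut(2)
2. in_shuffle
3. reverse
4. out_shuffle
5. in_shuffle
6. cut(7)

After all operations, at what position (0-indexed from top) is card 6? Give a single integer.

After op 1 (cut(2)): [3 11 10 7 5 9 4 2 0 1 6 8]
After op 2 (in_shuffle): [4 3 2 11 0 10 1 7 6 5 8 9]
After op 3 (reverse): [9 8 5 6 7 1 10 0 11 2 3 4]
After op 4 (out_shuffle): [9 10 8 0 5 11 6 2 7 3 1 4]
After op 5 (in_shuffle): [6 9 2 10 7 8 3 0 1 5 4 11]
After op 6 (cut(7)): [0 1 5 4 11 6 9 2 10 7 8 3]
Card 6 is at position 5.

Answer: 5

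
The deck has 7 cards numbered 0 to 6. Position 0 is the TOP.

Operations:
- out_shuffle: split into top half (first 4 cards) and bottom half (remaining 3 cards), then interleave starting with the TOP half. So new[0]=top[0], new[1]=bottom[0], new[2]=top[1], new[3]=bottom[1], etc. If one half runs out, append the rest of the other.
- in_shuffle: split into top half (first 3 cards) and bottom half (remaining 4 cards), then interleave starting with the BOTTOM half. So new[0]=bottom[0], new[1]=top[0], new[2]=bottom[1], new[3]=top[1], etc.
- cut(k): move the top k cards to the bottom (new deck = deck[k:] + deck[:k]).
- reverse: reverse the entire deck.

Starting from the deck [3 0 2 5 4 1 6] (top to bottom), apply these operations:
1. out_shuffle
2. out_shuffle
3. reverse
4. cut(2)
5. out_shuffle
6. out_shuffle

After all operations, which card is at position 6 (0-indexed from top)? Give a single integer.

After op 1 (out_shuffle): [3 4 0 1 2 6 5]
After op 2 (out_shuffle): [3 2 4 6 0 5 1]
After op 3 (reverse): [1 5 0 6 4 2 3]
After op 4 (cut(2)): [0 6 4 2 3 1 5]
After op 5 (out_shuffle): [0 3 6 1 4 5 2]
After op 6 (out_shuffle): [0 4 3 5 6 2 1]
Position 6: card 1.

Answer: 1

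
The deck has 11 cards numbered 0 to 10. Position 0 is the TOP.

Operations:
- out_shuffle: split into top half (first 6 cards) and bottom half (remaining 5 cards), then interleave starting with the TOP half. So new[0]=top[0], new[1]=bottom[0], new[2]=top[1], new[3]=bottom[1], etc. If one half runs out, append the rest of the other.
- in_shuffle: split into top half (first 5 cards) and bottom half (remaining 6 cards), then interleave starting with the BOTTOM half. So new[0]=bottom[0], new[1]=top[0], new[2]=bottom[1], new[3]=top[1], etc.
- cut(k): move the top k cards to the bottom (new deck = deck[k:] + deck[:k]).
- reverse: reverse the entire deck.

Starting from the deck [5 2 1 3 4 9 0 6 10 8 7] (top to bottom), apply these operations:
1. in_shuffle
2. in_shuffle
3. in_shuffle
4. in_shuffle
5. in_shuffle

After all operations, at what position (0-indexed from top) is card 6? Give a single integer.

Answer: 2

Derivation:
After op 1 (in_shuffle): [9 5 0 2 6 1 10 3 8 4 7]
After op 2 (in_shuffle): [1 9 10 5 3 0 8 2 4 6 7]
After op 3 (in_shuffle): [0 1 8 9 2 10 4 5 6 3 7]
After op 4 (in_shuffle): [10 0 4 1 5 8 6 9 3 2 7]
After op 5 (in_shuffle): [8 10 6 0 9 4 3 1 2 5 7]
Card 6 is at position 2.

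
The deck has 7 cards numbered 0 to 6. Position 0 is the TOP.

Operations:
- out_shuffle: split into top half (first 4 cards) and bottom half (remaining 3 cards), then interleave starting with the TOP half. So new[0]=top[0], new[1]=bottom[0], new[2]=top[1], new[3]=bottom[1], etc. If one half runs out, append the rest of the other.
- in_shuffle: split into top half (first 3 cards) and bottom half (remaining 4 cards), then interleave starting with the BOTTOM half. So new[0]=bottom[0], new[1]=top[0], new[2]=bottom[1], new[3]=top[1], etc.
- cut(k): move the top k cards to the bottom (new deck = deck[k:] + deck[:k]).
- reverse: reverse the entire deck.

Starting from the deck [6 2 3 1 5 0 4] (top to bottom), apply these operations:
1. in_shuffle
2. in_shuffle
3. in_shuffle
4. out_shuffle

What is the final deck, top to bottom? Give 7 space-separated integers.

After op 1 (in_shuffle): [1 6 5 2 0 3 4]
After op 2 (in_shuffle): [2 1 0 6 3 5 4]
After op 3 (in_shuffle): [6 2 3 1 5 0 4]
After op 4 (out_shuffle): [6 5 2 0 3 4 1]

Answer: 6 5 2 0 3 4 1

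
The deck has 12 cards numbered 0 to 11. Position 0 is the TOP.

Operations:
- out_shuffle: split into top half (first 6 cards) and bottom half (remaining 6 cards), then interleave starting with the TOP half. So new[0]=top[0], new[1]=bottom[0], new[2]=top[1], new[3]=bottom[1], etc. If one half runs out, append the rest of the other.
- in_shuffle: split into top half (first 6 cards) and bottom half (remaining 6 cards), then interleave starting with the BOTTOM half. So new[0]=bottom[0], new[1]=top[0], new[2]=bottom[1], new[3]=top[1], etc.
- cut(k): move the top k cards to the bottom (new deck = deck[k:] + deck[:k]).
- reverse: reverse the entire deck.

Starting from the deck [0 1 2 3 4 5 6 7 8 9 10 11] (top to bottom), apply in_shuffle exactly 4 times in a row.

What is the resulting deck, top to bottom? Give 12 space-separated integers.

After op 1 (in_shuffle): [6 0 7 1 8 2 9 3 10 4 11 5]
After op 2 (in_shuffle): [9 6 3 0 10 7 4 1 11 8 5 2]
After op 3 (in_shuffle): [4 9 1 6 11 3 8 0 5 10 2 7]
After op 4 (in_shuffle): [8 4 0 9 5 1 10 6 2 11 7 3]

Answer: 8 4 0 9 5 1 10 6 2 11 7 3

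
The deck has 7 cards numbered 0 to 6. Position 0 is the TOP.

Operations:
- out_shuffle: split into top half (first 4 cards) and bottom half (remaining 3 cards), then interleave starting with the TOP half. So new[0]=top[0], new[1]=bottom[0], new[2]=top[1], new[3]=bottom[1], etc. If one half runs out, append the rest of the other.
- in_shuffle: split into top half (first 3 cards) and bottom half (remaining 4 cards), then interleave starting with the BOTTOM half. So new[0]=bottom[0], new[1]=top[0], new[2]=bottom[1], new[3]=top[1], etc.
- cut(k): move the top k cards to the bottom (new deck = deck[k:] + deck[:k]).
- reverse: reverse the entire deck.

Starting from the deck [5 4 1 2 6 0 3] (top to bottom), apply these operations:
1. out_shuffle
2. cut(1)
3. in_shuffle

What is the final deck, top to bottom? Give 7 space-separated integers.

Answer: 1 6 3 4 2 0 5

Derivation:
After op 1 (out_shuffle): [5 6 4 0 1 3 2]
After op 2 (cut(1)): [6 4 0 1 3 2 5]
After op 3 (in_shuffle): [1 6 3 4 2 0 5]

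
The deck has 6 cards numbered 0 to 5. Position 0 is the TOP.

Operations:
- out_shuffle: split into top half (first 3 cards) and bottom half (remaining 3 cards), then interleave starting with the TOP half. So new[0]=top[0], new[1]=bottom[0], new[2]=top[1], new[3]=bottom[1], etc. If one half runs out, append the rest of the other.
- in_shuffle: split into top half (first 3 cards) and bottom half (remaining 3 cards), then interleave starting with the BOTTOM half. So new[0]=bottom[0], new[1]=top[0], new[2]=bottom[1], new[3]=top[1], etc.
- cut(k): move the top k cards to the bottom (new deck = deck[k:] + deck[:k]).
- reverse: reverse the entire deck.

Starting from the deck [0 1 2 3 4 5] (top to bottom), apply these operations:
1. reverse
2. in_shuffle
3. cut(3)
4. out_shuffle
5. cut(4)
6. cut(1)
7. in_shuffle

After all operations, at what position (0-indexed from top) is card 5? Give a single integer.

Answer: 2

Derivation:
After op 1 (reverse): [5 4 3 2 1 0]
After op 2 (in_shuffle): [2 5 1 4 0 3]
After op 3 (cut(3)): [4 0 3 2 5 1]
After op 4 (out_shuffle): [4 2 0 5 3 1]
After op 5 (cut(4)): [3 1 4 2 0 5]
After op 6 (cut(1)): [1 4 2 0 5 3]
After op 7 (in_shuffle): [0 1 5 4 3 2]
Card 5 is at position 2.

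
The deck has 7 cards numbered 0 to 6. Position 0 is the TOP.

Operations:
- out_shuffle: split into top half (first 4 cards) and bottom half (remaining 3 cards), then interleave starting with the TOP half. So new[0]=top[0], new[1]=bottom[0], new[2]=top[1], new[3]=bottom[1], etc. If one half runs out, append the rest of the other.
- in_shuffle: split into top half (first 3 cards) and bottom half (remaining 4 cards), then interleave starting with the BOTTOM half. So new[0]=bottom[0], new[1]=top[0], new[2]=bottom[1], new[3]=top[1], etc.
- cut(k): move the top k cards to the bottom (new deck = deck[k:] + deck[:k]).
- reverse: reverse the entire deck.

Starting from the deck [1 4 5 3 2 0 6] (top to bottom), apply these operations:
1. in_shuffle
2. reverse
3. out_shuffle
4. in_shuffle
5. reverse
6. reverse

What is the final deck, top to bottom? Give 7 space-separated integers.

After op 1 (in_shuffle): [3 1 2 4 0 5 6]
After op 2 (reverse): [6 5 0 4 2 1 3]
After op 3 (out_shuffle): [6 2 5 1 0 3 4]
After op 4 (in_shuffle): [1 6 0 2 3 5 4]
After op 5 (reverse): [4 5 3 2 0 6 1]
After op 6 (reverse): [1 6 0 2 3 5 4]

Answer: 1 6 0 2 3 5 4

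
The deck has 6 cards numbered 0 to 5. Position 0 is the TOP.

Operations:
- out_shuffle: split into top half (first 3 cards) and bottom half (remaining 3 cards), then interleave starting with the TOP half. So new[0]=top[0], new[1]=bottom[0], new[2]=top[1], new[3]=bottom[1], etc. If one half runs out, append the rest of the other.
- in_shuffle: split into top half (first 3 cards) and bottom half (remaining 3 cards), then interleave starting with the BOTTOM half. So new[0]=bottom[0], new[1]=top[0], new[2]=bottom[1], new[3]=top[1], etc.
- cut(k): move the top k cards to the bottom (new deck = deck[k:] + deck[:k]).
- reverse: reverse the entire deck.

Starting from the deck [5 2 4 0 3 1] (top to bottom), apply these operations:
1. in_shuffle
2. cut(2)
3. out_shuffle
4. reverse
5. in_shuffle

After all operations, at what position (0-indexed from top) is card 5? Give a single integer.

After op 1 (in_shuffle): [0 5 3 2 1 4]
After op 2 (cut(2)): [3 2 1 4 0 5]
After op 3 (out_shuffle): [3 4 2 0 1 5]
After op 4 (reverse): [5 1 0 2 4 3]
After op 5 (in_shuffle): [2 5 4 1 3 0]
Card 5 is at position 1.

Answer: 1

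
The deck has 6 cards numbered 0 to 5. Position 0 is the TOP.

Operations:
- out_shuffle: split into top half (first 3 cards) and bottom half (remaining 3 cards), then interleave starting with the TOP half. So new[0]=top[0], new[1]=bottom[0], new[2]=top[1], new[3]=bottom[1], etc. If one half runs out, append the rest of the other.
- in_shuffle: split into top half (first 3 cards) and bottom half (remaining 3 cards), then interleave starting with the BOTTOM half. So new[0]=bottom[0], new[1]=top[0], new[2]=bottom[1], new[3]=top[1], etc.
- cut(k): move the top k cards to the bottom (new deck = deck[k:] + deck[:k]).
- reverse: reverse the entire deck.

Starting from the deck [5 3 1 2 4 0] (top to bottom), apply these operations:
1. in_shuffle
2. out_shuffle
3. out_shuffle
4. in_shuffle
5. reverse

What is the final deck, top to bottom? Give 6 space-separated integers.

Answer: 3 1 0 5 2 4

Derivation:
After op 1 (in_shuffle): [2 5 4 3 0 1]
After op 2 (out_shuffle): [2 3 5 0 4 1]
After op 3 (out_shuffle): [2 0 3 4 5 1]
After op 4 (in_shuffle): [4 2 5 0 1 3]
After op 5 (reverse): [3 1 0 5 2 4]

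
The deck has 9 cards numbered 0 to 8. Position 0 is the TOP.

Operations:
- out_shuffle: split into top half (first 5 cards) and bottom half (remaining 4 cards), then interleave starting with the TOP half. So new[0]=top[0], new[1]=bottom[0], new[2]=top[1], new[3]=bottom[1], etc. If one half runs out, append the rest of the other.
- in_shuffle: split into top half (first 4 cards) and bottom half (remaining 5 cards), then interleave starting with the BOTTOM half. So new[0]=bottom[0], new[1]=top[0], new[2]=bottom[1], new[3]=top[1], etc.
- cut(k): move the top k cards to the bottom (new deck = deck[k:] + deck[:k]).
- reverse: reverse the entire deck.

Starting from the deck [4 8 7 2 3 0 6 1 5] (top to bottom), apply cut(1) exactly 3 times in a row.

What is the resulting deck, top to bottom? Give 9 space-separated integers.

After op 1 (cut(1)): [8 7 2 3 0 6 1 5 4]
After op 2 (cut(1)): [7 2 3 0 6 1 5 4 8]
After op 3 (cut(1)): [2 3 0 6 1 5 4 8 7]

Answer: 2 3 0 6 1 5 4 8 7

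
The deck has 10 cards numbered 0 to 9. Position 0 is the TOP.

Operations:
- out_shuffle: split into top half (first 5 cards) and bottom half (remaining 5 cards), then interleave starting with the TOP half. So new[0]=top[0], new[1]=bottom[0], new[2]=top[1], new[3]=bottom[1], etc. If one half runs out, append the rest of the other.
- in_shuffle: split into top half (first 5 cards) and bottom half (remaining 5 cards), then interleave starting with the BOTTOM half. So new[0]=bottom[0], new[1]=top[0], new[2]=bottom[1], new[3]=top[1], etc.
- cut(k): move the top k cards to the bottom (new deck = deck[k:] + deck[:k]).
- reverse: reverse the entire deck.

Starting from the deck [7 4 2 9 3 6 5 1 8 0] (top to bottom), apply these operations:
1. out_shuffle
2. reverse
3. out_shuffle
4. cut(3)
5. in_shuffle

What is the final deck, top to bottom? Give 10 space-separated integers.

After op 1 (out_shuffle): [7 6 4 5 2 1 9 8 3 0]
After op 2 (reverse): [0 3 8 9 1 2 5 4 6 7]
After op 3 (out_shuffle): [0 2 3 5 8 4 9 6 1 7]
After op 4 (cut(3)): [5 8 4 9 6 1 7 0 2 3]
After op 5 (in_shuffle): [1 5 7 8 0 4 2 9 3 6]

Answer: 1 5 7 8 0 4 2 9 3 6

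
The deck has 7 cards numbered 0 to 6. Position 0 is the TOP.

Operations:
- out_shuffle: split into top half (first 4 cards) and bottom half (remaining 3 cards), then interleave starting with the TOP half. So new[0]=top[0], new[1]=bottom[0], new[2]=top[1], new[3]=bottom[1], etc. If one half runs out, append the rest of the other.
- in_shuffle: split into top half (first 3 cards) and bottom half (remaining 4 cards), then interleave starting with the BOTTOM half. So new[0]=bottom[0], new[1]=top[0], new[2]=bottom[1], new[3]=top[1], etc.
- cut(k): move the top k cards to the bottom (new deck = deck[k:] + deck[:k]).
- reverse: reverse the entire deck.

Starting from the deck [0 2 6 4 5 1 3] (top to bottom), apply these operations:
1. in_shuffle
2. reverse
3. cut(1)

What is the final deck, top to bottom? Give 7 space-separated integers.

After op 1 (in_shuffle): [4 0 5 2 1 6 3]
After op 2 (reverse): [3 6 1 2 5 0 4]
After op 3 (cut(1)): [6 1 2 5 0 4 3]

Answer: 6 1 2 5 0 4 3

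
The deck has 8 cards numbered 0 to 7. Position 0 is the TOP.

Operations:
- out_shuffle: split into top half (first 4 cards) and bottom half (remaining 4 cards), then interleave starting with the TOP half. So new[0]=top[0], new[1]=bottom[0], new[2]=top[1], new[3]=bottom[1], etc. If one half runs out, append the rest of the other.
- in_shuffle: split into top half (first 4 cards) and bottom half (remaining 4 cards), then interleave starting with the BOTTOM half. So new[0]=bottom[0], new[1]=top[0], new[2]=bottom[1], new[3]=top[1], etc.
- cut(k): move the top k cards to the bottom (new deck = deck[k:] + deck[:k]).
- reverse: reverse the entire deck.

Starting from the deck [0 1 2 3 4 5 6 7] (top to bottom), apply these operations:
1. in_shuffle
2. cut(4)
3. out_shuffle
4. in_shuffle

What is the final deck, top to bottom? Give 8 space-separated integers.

After op 1 (in_shuffle): [4 0 5 1 6 2 7 3]
After op 2 (cut(4)): [6 2 7 3 4 0 5 1]
After op 3 (out_shuffle): [6 4 2 0 7 5 3 1]
After op 4 (in_shuffle): [7 6 5 4 3 2 1 0]

Answer: 7 6 5 4 3 2 1 0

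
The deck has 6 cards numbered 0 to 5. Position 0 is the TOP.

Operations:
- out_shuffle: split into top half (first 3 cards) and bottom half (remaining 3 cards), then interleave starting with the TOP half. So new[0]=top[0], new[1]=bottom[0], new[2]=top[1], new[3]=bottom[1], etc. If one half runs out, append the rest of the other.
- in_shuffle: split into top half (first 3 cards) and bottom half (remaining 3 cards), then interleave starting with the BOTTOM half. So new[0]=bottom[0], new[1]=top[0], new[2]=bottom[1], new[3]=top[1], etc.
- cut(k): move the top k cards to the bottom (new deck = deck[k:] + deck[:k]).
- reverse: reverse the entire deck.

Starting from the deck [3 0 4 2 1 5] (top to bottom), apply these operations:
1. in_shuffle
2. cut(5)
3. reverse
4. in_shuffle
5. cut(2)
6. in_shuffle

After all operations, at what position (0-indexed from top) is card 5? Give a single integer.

Answer: 4

Derivation:
After op 1 (in_shuffle): [2 3 1 0 5 4]
After op 2 (cut(5)): [4 2 3 1 0 5]
After op 3 (reverse): [5 0 1 3 2 4]
After op 4 (in_shuffle): [3 5 2 0 4 1]
After op 5 (cut(2)): [2 0 4 1 3 5]
After op 6 (in_shuffle): [1 2 3 0 5 4]
Card 5 is at position 4.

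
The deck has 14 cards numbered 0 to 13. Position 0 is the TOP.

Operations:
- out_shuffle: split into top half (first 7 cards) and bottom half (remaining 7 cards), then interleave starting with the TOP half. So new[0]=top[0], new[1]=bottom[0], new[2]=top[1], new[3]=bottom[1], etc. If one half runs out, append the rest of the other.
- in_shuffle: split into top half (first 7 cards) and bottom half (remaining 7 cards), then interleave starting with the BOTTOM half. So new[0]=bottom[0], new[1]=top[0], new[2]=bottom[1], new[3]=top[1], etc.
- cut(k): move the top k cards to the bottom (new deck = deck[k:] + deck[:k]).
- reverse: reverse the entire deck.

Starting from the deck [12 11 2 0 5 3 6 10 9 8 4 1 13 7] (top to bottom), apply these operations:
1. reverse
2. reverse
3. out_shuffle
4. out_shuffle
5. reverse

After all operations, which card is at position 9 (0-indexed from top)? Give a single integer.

Answer: 11

Derivation:
After op 1 (reverse): [7 13 1 4 8 9 10 6 3 5 0 2 11 12]
After op 2 (reverse): [12 11 2 0 5 3 6 10 9 8 4 1 13 7]
After op 3 (out_shuffle): [12 10 11 9 2 8 0 4 5 1 3 13 6 7]
After op 4 (out_shuffle): [12 4 10 5 11 1 9 3 2 13 8 6 0 7]
After op 5 (reverse): [7 0 6 8 13 2 3 9 1 11 5 10 4 12]
Position 9: card 11.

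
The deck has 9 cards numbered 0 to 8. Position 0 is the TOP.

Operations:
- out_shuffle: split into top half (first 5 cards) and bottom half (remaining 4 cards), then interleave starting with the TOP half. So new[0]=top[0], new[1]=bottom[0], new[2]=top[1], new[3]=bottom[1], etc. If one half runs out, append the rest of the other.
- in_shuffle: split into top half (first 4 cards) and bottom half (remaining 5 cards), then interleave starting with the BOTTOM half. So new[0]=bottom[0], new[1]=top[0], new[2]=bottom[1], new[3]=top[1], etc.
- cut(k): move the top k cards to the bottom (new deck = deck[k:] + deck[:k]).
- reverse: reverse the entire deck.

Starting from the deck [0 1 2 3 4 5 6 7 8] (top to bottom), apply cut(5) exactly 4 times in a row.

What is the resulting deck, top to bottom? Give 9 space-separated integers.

After op 1 (cut(5)): [5 6 7 8 0 1 2 3 4]
After op 2 (cut(5)): [1 2 3 4 5 6 7 8 0]
After op 3 (cut(5)): [6 7 8 0 1 2 3 4 5]
After op 4 (cut(5)): [2 3 4 5 6 7 8 0 1]

Answer: 2 3 4 5 6 7 8 0 1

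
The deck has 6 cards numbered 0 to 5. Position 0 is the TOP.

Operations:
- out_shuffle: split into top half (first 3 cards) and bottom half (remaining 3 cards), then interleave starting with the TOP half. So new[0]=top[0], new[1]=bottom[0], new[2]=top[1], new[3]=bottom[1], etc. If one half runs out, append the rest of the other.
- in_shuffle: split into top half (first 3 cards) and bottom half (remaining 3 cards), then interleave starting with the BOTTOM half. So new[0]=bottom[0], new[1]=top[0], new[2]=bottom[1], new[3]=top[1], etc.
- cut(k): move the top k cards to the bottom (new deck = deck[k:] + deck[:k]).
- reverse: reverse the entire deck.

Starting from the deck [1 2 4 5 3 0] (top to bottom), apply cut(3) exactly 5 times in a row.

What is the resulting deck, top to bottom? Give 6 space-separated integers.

Answer: 5 3 0 1 2 4

Derivation:
After op 1 (cut(3)): [5 3 0 1 2 4]
After op 2 (cut(3)): [1 2 4 5 3 0]
After op 3 (cut(3)): [5 3 0 1 2 4]
After op 4 (cut(3)): [1 2 4 5 3 0]
After op 5 (cut(3)): [5 3 0 1 2 4]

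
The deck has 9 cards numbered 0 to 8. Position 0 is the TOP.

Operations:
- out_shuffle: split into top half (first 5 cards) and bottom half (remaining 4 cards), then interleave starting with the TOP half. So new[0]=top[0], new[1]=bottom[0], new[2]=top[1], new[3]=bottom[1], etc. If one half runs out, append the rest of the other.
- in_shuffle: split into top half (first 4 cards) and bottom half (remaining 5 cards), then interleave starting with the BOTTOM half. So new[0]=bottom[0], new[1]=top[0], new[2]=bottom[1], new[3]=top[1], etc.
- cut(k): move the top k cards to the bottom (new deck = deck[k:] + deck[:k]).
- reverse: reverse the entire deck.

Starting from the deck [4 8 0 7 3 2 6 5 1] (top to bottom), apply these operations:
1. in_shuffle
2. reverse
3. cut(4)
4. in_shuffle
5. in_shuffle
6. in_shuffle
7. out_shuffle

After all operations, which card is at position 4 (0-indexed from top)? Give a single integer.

Answer: 1

Derivation:
After op 1 (in_shuffle): [3 4 2 8 6 0 5 7 1]
After op 2 (reverse): [1 7 5 0 6 8 2 4 3]
After op 3 (cut(4)): [6 8 2 4 3 1 7 5 0]
After op 4 (in_shuffle): [3 6 1 8 7 2 5 4 0]
After op 5 (in_shuffle): [7 3 2 6 5 1 4 8 0]
After op 6 (in_shuffle): [5 7 1 3 4 2 8 6 0]
After op 7 (out_shuffle): [5 2 7 8 1 6 3 0 4]
Position 4: card 1.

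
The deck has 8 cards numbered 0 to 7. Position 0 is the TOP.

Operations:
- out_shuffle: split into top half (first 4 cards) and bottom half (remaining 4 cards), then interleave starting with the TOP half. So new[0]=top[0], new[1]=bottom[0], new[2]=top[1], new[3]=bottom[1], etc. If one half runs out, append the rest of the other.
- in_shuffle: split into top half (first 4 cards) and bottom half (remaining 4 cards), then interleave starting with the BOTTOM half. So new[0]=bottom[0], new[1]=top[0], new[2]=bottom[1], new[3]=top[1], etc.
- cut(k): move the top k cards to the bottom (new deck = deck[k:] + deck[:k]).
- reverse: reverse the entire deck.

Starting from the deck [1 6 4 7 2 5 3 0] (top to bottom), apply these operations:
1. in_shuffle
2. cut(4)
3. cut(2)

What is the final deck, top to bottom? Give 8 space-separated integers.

Answer: 0 7 2 1 5 6 3 4

Derivation:
After op 1 (in_shuffle): [2 1 5 6 3 4 0 7]
After op 2 (cut(4)): [3 4 0 7 2 1 5 6]
After op 3 (cut(2)): [0 7 2 1 5 6 3 4]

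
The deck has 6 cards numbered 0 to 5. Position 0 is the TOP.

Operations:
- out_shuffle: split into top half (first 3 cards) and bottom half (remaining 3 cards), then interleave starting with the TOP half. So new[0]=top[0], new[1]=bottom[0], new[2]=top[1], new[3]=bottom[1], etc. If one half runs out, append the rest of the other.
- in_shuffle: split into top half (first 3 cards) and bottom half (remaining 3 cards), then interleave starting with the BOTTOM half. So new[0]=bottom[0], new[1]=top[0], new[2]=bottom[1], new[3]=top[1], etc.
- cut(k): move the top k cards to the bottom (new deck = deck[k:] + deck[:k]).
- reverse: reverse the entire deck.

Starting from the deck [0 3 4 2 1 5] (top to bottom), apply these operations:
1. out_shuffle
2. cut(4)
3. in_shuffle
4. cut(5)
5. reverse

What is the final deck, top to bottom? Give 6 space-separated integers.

Answer: 1 5 3 4 2 0

Derivation:
After op 1 (out_shuffle): [0 2 3 1 4 5]
After op 2 (cut(4)): [4 5 0 2 3 1]
After op 3 (in_shuffle): [2 4 3 5 1 0]
After op 4 (cut(5)): [0 2 4 3 5 1]
After op 5 (reverse): [1 5 3 4 2 0]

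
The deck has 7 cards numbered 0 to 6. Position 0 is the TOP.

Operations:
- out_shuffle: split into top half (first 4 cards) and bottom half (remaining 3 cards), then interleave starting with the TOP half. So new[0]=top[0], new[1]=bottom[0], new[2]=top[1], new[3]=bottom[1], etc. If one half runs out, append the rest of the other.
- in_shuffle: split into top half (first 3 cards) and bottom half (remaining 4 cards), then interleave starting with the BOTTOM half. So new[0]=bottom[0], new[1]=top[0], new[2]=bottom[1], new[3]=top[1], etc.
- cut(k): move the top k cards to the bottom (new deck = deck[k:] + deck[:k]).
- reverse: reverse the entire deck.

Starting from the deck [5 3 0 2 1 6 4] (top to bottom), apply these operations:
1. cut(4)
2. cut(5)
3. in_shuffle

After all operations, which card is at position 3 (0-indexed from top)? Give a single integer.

After op 1 (cut(4)): [1 6 4 5 3 0 2]
After op 2 (cut(5)): [0 2 1 6 4 5 3]
After op 3 (in_shuffle): [6 0 4 2 5 1 3]
Position 3: card 2.

Answer: 2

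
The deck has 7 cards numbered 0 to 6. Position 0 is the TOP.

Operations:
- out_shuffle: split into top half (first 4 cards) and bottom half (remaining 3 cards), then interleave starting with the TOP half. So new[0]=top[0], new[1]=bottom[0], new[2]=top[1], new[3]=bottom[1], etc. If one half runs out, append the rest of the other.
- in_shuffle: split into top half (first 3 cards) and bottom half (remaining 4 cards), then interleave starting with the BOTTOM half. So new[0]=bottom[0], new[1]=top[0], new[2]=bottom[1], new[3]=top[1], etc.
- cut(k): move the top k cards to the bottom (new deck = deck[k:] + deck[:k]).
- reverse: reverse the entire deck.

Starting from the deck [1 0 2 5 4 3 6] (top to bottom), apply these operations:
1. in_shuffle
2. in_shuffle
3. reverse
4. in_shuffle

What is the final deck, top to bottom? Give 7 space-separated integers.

After op 1 (in_shuffle): [5 1 4 0 3 2 6]
After op 2 (in_shuffle): [0 5 3 1 2 4 6]
After op 3 (reverse): [6 4 2 1 3 5 0]
After op 4 (in_shuffle): [1 6 3 4 5 2 0]

Answer: 1 6 3 4 5 2 0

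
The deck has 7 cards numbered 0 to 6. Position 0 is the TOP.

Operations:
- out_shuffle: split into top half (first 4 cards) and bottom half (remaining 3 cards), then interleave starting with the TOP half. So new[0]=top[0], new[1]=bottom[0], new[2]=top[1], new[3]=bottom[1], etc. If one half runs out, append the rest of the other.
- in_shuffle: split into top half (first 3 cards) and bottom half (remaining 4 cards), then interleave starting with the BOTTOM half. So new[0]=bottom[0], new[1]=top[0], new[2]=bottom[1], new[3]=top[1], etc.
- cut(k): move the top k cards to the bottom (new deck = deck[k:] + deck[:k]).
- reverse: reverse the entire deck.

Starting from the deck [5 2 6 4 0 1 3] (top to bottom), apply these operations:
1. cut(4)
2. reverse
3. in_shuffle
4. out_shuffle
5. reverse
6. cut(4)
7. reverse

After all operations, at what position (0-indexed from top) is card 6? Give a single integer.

Answer: 3

Derivation:
After op 1 (cut(4)): [0 1 3 5 2 6 4]
After op 2 (reverse): [4 6 2 5 3 1 0]
After op 3 (in_shuffle): [5 4 3 6 1 2 0]
After op 4 (out_shuffle): [5 1 4 2 3 0 6]
After op 5 (reverse): [6 0 3 2 4 1 5]
After op 6 (cut(4)): [4 1 5 6 0 3 2]
After op 7 (reverse): [2 3 0 6 5 1 4]
Card 6 is at position 3.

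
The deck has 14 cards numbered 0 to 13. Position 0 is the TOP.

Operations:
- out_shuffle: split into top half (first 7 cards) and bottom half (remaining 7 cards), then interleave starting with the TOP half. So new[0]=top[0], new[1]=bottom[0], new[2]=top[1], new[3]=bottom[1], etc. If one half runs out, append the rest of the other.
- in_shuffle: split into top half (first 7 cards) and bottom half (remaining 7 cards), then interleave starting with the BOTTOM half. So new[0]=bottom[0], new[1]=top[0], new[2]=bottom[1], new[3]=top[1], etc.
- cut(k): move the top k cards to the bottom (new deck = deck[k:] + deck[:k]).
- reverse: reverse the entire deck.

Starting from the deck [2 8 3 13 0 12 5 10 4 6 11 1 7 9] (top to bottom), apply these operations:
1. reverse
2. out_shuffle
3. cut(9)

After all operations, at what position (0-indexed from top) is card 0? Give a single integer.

Answer: 10

Derivation:
After op 1 (reverse): [9 7 1 11 6 4 10 5 12 0 13 3 8 2]
After op 2 (out_shuffle): [9 5 7 12 1 0 11 13 6 3 4 8 10 2]
After op 3 (cut(9)): [3 4 8 10 2 9 5 7 12 1 0 11 13 6]
Card 0 is at position 10.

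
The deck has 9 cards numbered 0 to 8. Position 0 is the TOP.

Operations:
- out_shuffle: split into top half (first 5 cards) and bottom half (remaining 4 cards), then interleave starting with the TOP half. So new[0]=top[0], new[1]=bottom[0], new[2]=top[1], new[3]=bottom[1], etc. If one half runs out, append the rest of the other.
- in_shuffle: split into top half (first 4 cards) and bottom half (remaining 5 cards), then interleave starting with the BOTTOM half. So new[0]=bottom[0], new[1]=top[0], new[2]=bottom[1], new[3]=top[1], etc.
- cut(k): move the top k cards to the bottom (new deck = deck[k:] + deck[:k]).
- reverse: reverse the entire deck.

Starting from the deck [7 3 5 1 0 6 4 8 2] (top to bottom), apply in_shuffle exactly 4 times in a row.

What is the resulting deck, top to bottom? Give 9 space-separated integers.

After op 1 (in_shuffle): [0 7 6 3 4 5 8 1 2]
After op 2 (in_shuffle): [4 0 5 7 8 6 1 3 2]
After op 3 (in_shuffle): [8 4 6 0 1 5 3 7 2]
After op 4 (in_shuffle): [1 8 5 4 3 6 7 0 2]

Answer: 1 8 5 4 3 6 7 0 2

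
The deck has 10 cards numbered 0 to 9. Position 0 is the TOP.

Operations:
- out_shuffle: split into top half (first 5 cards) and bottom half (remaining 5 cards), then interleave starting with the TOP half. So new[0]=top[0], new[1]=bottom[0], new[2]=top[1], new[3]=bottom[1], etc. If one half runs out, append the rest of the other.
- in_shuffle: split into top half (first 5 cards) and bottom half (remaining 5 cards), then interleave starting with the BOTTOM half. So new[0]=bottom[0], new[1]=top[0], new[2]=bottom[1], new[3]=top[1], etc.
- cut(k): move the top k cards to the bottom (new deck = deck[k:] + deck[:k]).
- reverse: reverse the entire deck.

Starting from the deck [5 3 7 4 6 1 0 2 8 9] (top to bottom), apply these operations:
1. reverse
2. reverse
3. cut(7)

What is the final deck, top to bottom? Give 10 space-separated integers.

After op 1 (reverse): [9 8 2 0 1 6 4 7 3 5]
After op 2 (reverse): [5 3 7 4 6 1 0 2 8 9]
After op 3 (cut(7)): [2 8 9 5 3 7 4 6 1 0]

Answer: 2 8 9 5 3 7 4 6 1 0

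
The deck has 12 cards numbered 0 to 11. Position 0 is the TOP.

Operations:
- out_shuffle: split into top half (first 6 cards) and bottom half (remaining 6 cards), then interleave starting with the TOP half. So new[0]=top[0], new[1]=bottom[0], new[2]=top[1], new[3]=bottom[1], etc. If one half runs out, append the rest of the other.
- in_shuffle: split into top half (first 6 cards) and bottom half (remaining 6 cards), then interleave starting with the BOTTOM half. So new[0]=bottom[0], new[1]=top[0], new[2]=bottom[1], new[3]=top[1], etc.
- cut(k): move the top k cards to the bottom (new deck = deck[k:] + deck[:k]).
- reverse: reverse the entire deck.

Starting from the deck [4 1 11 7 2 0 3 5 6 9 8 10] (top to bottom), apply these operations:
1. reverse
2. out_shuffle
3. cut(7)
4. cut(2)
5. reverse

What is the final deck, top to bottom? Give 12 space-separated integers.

Answer: 5 11 6 7 9 2 8 0 10 4 3 1

Derivation:
After op 1 (reverse): [10 8 9 6 5 3 0 2 7 11 1 4]
After op 2 (out_shuffle): [10 0 8 2 9 7 6 11 5 1 3 4]
After op 3 (cut(7)): [11 5 1 3 4 10 0 8 2 9 7 6]
After op 4 (cut(2)): [1 3 4 10 0 8 2 9 7 6 11 5]
After op 5 (reverse): [5 11 6 7 9 2 8 0 10 4 3 1]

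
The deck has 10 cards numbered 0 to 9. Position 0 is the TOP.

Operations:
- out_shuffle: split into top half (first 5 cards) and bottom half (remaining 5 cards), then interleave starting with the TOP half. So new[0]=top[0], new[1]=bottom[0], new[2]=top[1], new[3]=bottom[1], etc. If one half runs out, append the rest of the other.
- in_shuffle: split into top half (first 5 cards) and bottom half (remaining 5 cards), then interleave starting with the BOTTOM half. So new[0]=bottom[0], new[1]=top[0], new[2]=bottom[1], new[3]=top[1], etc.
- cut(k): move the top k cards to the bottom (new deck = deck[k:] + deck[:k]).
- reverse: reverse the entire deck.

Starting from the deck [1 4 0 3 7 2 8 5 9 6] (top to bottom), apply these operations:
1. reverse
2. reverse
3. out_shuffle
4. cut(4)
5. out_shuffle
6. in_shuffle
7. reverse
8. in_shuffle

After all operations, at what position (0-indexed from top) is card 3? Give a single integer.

Answer: 1

Derivation:
After op 1 (reverse): [6 9 5 8 2 7 3 0 4 1]
After op 2 (reverse): [1 4 0 3 7 2 8 5 9 6]
After op 3 (out_shuffle): [1 2 4 8 0 5 3 9 7 6]
After op 4 (cut(4)): [0 5 3 9 7 6 1 2 4 8]
After op 5 (out_shuffle): [0 6 5 1 3 2 9 4 7 8]
After op 6 (in_shuffle): [2 0 9 6 4 5 7 1 8 3]
After op 7 (reverse): [3 8 1 7 5 4 6 9 0 2]
After op 8 (in_shuffle): [4 3 6 8 9 1 0 7 2 5]
Card 3 is at position 1.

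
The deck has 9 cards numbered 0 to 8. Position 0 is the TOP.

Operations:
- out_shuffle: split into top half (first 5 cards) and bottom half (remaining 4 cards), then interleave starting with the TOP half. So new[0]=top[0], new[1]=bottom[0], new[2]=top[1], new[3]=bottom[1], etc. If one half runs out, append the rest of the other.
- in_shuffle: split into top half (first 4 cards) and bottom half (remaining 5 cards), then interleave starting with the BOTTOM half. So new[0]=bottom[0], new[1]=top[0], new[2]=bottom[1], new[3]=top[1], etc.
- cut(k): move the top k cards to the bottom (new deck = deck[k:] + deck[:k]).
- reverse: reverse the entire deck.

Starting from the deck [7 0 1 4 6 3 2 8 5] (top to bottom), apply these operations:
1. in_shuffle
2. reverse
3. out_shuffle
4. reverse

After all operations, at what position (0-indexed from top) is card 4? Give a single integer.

After op 1 (in_shuffle): [6 7 3 0 2 1 8 4 5]
After op 2 (reverse): [5 4 8 1 2 0 3 7 6]
After op 3 (out_shuffle): [5 0 4 3 8 7 1 6 2]
After op 4 (reverse): [2 6 1 7 8 3 4 0 5]
Card 4 is at position 6.

Answer: 6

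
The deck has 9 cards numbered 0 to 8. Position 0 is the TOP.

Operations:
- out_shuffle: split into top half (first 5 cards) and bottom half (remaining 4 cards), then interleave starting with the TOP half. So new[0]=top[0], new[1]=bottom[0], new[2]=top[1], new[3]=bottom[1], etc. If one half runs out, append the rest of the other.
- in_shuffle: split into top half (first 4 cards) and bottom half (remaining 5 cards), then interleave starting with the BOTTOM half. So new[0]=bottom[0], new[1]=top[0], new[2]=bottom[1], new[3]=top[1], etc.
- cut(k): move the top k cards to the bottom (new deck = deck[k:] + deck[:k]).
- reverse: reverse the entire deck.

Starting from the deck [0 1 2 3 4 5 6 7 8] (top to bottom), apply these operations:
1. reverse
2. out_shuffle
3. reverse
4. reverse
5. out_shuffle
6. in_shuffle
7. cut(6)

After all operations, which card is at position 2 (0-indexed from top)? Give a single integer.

After op 1 (reverse): [8 7 6 5 4 3 2 1 0]
After op 2 (out_shuffle): [8 3 7 2 6 1 5 0 4]
After op 3 (reverse): [4 0 5 1 6 2 7 3 8]
After op 4 (reverse): [8 3 7 2 6 1 5 0 4]
After op 5 (out_shuffle): [8 1 3 5 7 0 2 4 6]
After op 6 (in_shuffle): [7 8 0 1 2 3 4 5 6]
After op 7 (cut(6)): [4 5 6 7 8 0 1 2 3]
Position 2: card 6.

Answer: 6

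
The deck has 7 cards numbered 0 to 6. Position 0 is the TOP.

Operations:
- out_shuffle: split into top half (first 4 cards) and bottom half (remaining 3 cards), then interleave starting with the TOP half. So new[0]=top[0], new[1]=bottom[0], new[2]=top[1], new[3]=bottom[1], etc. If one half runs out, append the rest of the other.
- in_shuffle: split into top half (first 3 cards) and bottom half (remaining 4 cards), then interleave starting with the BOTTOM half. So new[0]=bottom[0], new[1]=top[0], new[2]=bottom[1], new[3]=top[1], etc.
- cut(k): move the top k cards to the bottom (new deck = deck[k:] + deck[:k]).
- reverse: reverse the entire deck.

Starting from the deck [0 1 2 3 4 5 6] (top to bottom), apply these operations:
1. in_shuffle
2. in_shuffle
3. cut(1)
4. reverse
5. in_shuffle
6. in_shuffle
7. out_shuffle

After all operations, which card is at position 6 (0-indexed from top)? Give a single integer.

Answer: 1

Derivation:
After op 1 (in_shuffle): [3 0 4 1 5 2 6]
After op 2 (in_shuffle): [1 3 5 0 2 4 6]
After op 3 (cut(1)): [3 5 0 2 4 6 1]
After op 4 (reverse): [1 6 4 2 0 5 3]
After op 5 (in_shuffle): [2 1 0 6 5 4 3]
After op 6 (in_shuffle): [6 2 5 1 4 0 3]
After op 7 (out_shuffle): [6 4 2 0 5 3 1]
Position 6: card 1.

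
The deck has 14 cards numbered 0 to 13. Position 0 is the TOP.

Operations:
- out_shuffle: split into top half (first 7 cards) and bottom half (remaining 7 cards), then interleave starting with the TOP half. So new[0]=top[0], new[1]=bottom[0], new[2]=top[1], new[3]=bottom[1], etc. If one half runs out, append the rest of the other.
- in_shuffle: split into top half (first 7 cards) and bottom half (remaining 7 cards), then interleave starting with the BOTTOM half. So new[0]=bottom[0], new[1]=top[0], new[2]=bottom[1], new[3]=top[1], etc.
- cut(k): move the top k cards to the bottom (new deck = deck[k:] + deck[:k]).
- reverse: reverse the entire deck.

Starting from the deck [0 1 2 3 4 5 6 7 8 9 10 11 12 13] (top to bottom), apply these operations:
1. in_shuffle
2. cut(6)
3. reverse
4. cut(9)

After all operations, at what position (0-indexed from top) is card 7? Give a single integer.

Answer: 10

Derivation:
After op 1 (in_shuffle): [7 0 8 1 9 2 10 3 11 4 12 5 13 6]
After op 2 (cut(6)): [10 3 11 4 12 5 13 6 7 0 8 1 9 2]
After op 3 (reverse): [2 9 1 8 0 7 6 13 5 12 4 11 3 10]
After op 4 (cut(9)): [12 4 11 3 10 2 9 1 8 0 7 6 13 5]
Card 7 is at position 10.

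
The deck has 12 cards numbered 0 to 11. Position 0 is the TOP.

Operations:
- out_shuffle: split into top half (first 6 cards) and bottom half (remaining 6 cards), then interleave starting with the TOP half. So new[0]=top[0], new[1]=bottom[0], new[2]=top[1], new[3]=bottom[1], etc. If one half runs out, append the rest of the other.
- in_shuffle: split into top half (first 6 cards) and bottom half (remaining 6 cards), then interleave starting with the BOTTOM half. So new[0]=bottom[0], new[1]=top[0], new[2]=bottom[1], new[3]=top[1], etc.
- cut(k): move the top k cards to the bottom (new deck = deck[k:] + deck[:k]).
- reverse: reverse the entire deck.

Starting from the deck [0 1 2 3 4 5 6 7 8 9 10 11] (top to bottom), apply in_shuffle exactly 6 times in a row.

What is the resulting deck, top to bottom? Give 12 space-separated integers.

After op 1 (in_shuffle): [6 0 7 1 8 2 9 3 10 4 11 5]
After op 2 (in_shuffle): [9 6 3 0 10 7 4 1 11 8 5 2]
After op 3 (in_shuffle): [4 9 1 6 11 3 8 0 5 10 2 7]
After op 4 (in_shuffle): [8 4 0 9 5 1 10 6 2 11 7 3]
After op 5 (in_shuffle): [10 8 6 4 2 0 11 9 7 5 3 1]
After op 6 (in_shuffle): [11 10 9 8 7 6 5 4 3 2 1 0]

Answer: 11 10 9 8 7 6 5 4 3 2 1 0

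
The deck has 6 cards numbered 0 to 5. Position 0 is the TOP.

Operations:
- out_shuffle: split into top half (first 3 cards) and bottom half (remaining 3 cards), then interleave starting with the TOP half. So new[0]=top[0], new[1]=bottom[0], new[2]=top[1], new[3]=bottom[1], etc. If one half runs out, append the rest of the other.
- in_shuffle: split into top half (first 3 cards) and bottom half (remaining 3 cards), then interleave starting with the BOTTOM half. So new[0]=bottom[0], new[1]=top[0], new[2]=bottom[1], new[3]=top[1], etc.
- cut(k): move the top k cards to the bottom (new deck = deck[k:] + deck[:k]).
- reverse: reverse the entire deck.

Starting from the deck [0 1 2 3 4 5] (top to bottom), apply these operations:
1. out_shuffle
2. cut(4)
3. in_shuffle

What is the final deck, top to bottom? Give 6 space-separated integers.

Answer: 3 2 1 5 4 0

Derivation:
After op 1 (out_shuffle): [0 3 1 4 2 5]
After op 2 (cut(4)): [2 5 0 3 1 4]
After op 3 (in_shuffle): [3 2 1 5 4 0]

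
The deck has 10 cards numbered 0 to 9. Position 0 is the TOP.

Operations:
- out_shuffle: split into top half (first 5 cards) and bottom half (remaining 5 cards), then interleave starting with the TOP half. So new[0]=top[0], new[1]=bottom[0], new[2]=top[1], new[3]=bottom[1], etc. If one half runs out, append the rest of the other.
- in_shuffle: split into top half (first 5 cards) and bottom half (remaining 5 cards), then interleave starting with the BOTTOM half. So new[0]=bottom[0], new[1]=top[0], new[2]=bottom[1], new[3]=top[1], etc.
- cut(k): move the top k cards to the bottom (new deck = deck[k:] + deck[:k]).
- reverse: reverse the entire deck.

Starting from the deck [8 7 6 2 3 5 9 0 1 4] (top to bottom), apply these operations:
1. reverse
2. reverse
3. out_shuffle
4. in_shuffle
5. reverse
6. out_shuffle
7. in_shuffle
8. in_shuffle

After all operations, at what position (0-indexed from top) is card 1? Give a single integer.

After op 1 (reverse): [4 1 0 9 5 3 2 6 7 8]
After op 2 (reverse): [8 7 6 2 3 5 9 0 1 4]
After op 3 (out_shuffle): [8 5 7 9 6 0 2 1 3 4]
After op 4 (in_shuffle): [0 8 2 5 1 7 3 9 4 6]
After op 5 (reverse): [6 4 9 3 7 1 5 2 8 0]
After op 6 (out_shuffle): [6 1 4 5 9 2 3 8 7 0]
After op 7 (in_shuffle): [2 6 3 1 8 4 7 5 0 9]
After op 8 (in_shuffle): [4 2 7 6 5 3 0 1 9 8]
Card 1 is at position 7.

Answer: 7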